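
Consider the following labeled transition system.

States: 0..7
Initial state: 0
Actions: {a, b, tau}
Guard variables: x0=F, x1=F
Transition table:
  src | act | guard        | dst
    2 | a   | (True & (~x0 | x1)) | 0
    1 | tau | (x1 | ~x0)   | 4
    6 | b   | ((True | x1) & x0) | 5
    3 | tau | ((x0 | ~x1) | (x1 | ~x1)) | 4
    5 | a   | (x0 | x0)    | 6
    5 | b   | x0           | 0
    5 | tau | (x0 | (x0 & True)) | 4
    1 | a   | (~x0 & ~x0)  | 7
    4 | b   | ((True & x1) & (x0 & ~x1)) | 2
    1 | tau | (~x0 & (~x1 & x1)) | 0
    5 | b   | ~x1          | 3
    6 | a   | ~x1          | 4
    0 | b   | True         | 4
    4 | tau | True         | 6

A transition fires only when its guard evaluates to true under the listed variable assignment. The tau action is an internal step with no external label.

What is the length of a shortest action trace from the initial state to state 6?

BFS to 6:
  Layer 0: {0}
  Layer 1: {4}
  Layer 2: {6}
first hit 6 at d=2 via b·tau

Answer: 2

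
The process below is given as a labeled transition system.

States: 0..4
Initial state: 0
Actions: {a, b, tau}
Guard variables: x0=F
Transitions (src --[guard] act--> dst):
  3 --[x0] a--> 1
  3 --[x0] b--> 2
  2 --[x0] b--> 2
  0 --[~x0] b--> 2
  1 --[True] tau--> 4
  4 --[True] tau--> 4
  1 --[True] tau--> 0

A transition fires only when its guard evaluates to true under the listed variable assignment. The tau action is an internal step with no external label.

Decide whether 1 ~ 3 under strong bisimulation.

Compute ~ classes (split until stable):
  round 0: {{0,1,2,3,4}}
  round 1: {{0},{1,4},{2,3}}
  round 2: {{0},{1},{2,3},{4}}
4 equivalence class(es) (converged in 3)
[1]={1}  [3]={2,3}

Answer: NOT BISIMILAR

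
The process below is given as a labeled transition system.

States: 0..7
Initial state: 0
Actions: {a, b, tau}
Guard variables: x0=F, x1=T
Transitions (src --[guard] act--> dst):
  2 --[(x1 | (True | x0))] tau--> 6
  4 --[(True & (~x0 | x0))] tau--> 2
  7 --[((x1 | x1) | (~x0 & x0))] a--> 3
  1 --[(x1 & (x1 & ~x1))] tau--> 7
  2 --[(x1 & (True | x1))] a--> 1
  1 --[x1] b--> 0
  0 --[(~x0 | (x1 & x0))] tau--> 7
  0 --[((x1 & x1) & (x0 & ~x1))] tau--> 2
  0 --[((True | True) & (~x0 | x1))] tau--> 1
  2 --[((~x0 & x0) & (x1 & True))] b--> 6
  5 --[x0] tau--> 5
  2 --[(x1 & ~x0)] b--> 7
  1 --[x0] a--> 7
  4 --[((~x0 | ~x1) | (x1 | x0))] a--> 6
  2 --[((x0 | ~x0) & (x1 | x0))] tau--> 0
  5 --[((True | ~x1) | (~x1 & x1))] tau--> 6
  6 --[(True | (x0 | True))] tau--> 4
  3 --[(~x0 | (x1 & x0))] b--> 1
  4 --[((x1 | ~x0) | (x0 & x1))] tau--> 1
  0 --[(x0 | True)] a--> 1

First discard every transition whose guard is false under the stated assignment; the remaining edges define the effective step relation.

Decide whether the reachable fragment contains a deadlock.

Answer: DEADLOCK-FREE

Trace:
R = {0,1,3,7}
  0: a→1  tau→1  tau→7  [3 out]
  1: b→0  [1 out]
  3: b→1  [1 out]
  7: a→3  [1 out]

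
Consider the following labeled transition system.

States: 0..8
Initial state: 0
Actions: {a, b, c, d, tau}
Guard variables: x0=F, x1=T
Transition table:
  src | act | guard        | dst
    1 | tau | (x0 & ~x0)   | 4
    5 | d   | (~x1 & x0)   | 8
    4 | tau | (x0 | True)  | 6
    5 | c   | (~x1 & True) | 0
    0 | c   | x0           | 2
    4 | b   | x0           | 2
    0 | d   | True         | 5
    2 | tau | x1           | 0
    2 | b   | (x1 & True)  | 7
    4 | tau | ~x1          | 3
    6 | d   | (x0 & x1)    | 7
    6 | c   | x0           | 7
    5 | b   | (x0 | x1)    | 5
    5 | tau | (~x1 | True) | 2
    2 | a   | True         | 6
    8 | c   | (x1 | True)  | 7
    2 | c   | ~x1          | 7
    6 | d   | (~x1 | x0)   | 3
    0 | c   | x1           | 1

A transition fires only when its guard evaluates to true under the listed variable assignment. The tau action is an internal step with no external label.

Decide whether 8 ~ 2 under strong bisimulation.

Answer: NOT BISIMILAR

Working:
Refine partition for ~:
  round 0: {{0,1,2,3,4,5,6,7,8}}
  round 1: {{0},{1,3,6,7},{2},{4},{5},{8}}
stable after 2 split(s): 6 block(s)
[8]={8}  [2]={2}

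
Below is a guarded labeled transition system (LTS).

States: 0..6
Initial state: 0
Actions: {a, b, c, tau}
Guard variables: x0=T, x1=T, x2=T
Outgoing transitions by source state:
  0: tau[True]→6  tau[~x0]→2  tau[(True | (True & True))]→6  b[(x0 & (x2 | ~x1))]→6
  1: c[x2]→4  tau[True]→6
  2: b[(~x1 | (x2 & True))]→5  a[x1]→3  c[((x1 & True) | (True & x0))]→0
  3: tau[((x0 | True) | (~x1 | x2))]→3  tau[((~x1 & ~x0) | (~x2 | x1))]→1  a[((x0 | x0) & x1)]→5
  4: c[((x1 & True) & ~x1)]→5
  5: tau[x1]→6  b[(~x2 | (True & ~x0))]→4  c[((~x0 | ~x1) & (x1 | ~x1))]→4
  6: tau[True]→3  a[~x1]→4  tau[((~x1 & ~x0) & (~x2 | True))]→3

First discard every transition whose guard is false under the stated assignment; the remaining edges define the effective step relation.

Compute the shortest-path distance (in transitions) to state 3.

Breadth-first toward 3:
  L0 = {0}
  L1 = {6}
  L2 = {3}
first hit 3 at d=2 via b·tau

Answer: 2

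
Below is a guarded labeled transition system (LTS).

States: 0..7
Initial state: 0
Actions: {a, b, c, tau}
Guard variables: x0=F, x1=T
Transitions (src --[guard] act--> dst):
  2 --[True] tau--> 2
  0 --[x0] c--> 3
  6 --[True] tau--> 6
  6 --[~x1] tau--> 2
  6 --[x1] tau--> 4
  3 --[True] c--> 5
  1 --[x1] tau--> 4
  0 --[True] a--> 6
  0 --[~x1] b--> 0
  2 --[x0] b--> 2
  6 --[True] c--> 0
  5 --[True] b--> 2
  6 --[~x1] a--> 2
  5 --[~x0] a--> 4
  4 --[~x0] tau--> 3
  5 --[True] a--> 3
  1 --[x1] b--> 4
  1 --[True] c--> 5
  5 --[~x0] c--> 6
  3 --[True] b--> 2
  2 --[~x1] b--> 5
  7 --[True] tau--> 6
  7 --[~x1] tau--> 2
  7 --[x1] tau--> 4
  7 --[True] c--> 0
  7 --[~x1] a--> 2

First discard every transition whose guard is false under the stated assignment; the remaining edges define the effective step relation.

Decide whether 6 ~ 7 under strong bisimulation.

Refine partition for ~:
  π0 = {{0,1,2,3,4,5,6,7}}
  π1 = {{0},{1},{2,4},{3},{5},{6,7}}
  π2 = {{0},{1},{2},{3},{4},{5},{6,7}}
stable after 3 split(s): 7 block(s)
class of 6: {6,7}; class of 7: {6,7}

Answer: BISIMILAR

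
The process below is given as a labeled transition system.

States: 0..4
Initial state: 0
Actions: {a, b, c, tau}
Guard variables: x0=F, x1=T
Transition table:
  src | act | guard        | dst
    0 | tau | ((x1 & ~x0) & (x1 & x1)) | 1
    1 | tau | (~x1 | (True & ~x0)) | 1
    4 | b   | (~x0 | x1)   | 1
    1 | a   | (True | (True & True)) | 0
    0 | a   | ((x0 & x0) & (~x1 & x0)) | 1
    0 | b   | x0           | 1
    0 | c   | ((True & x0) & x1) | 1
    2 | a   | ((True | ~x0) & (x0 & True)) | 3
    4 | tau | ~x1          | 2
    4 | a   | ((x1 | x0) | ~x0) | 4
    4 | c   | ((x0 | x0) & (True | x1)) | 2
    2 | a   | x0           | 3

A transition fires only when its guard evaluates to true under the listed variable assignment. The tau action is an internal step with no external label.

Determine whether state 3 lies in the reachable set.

Answer: UNREACHABLE

Analysis:
Guard filter leaves 5 enabled edge(s).
Layer 0: {0}
Layer 1: {1}  now seen {0,1}
Reach set: {0,1}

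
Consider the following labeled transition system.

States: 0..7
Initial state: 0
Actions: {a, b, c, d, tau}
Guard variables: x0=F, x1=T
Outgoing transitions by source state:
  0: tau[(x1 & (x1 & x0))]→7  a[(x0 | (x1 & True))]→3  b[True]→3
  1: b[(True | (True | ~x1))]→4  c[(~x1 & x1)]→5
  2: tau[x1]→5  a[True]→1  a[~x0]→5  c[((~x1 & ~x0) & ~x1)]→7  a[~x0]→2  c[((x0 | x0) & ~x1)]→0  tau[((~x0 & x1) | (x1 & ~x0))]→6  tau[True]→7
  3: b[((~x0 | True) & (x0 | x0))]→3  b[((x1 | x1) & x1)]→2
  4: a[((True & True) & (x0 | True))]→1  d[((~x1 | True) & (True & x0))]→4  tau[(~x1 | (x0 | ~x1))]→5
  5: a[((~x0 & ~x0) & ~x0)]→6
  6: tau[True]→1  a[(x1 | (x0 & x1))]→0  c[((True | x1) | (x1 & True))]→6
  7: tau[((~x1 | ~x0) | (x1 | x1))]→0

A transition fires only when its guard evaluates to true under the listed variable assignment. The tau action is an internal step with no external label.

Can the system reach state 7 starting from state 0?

Answer: REACHABLE

Analysis:
Guard filter leaves 16 enabled edge(s).
Layer 0: {0}
Layer 1: {3}  now seen {0,3}
Layer 2: {2}  now seen {0,2,3}
Layer 3: {1,5,6,7}  now seen {0,1,2,3,5,6,7}
Layer 4: {4}  now seen {0,1,2,3,4,5,6,7}
Reachable = {0,1,2,3,4,5,6,7}
witness 7: a·b·tau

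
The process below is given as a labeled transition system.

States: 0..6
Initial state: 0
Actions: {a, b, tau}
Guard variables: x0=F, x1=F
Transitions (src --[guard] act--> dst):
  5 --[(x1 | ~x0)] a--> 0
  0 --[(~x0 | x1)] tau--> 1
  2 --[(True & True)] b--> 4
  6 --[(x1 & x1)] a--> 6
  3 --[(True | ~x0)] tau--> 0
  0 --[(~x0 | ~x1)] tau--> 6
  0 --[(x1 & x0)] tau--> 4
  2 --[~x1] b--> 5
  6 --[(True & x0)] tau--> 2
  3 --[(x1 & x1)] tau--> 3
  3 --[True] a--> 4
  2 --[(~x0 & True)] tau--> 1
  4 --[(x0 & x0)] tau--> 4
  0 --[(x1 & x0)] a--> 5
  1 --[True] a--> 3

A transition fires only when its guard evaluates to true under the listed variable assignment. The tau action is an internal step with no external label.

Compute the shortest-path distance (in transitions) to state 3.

Layered search for 3:
  Layer 0: {0}
  Layer 1: {1,6}
  Layer 2: {3}
depth(3)=2, e.g. tau·a

Answer: 2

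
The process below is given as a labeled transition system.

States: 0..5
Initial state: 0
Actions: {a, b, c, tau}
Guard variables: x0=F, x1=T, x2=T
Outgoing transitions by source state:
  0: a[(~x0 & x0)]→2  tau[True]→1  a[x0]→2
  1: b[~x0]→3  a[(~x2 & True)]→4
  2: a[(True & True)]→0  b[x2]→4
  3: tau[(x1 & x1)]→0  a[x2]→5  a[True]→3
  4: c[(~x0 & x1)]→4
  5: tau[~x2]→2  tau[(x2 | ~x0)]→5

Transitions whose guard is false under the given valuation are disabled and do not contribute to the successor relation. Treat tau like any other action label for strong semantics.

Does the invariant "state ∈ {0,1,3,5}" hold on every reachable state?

Answer: INVARIANT HOLDS

Analysis:
Allowed set {0,1,3,5}
Reachable = {0,1,3,5}
  0: safe
  1: safe
  3: safe
  5: safe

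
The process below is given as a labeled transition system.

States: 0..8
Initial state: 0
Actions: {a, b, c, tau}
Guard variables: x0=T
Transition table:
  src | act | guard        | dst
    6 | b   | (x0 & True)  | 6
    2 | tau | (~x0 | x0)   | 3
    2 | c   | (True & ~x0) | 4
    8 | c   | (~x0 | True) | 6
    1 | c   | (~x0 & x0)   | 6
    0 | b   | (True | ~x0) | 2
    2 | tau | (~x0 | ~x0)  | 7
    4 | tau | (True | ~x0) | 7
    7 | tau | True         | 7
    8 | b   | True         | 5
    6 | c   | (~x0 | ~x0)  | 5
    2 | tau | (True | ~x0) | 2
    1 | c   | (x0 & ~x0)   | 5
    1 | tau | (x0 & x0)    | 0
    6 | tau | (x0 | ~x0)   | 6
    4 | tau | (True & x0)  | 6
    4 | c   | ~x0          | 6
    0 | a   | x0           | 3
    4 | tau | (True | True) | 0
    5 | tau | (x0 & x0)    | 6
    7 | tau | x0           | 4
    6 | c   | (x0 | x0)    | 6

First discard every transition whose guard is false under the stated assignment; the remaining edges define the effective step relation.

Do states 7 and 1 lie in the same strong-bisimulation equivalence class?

Answer: NOT BISIMILAR

Working:
Bisimulation quotient by refinement:
  P[0] = {{0,1,2,3,4,5,6,7,8}}
  P[1] = {{0},{1,2,4,5,7},{3},{6},{8}}
  P[2] = {{0},{1},{2},{3},{4},{5},{6},{7},{8}}
9 equivalence class(es) (converged in 3)
class of 7: {7}; class of 1: {1}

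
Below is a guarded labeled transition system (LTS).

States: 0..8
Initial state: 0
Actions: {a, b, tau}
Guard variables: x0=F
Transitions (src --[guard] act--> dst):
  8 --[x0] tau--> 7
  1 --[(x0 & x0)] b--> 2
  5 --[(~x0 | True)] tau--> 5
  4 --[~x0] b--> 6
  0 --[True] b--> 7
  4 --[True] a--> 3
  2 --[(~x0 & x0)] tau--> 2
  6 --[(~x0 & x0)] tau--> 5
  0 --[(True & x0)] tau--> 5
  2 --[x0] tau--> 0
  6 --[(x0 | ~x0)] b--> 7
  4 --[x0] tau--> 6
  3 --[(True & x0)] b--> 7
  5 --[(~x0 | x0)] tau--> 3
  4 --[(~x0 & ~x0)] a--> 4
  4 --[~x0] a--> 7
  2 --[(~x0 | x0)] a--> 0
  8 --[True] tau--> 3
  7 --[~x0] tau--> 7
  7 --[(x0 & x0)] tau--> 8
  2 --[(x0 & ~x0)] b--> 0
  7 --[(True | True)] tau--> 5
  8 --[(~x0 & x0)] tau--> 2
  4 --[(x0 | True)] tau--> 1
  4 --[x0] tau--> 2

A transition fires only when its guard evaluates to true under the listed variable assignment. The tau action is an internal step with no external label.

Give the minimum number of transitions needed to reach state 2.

Answer: UNREACHABLE

Working:
Breadth-first toward 2:
  L0 = {0}
  L1 = {7}
  L2 = {5}
  L3 = {3}
2 never appears.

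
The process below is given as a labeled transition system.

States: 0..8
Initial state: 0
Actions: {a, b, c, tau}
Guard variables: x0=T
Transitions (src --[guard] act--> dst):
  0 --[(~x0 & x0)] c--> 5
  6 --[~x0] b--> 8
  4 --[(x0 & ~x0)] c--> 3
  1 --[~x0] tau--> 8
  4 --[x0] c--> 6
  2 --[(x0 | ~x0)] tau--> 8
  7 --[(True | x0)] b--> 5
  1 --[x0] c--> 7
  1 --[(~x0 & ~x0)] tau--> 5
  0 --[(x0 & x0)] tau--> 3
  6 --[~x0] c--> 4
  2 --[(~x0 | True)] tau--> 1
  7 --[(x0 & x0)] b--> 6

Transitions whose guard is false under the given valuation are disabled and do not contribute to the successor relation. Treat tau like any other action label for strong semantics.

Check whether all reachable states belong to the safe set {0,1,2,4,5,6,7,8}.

Allowed set {0,1,2,4,5,6,7,8}
R = {0,3}
  0: safe
  3: outside
reach 3 via tau — violates

Answer: INVARIANT VIOLATED at state 3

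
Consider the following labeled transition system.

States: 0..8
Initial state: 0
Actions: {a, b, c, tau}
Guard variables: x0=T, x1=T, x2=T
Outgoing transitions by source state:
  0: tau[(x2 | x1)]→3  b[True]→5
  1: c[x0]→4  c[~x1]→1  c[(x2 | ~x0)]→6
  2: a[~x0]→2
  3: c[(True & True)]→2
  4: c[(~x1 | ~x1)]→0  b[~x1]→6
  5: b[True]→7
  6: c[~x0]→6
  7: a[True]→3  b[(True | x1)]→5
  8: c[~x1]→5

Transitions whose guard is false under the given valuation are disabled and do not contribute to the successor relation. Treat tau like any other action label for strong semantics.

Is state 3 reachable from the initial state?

After dropping false guards: 8 live edges.
depth 0: {0}
depth 1: {3,5}  cumulative {0,3,5}
depth 2: {2,7}  cumulative {0,2,3,5,7}
Reachable = {0,2,3,5,7}
Path to 3: tau

Answer: REACHABLE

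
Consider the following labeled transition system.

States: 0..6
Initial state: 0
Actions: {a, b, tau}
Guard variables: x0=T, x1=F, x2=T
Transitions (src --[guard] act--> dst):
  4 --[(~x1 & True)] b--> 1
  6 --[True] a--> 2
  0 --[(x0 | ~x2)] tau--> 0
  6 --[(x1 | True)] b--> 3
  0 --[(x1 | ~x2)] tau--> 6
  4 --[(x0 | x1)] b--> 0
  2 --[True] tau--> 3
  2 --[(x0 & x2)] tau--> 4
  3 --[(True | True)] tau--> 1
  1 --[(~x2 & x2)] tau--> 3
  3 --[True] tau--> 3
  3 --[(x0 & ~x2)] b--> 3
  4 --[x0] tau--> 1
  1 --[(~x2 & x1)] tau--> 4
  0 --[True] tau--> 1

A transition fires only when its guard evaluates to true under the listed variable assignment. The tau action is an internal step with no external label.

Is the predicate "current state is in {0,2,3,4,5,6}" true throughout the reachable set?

Inv-set: {0,2,3,4,5,6}
Reachable = {0,1}
  0: safe
  1: VIOLATES
counterexample path to 1: tau

Answer: INVARIANT VIOLATED at state 1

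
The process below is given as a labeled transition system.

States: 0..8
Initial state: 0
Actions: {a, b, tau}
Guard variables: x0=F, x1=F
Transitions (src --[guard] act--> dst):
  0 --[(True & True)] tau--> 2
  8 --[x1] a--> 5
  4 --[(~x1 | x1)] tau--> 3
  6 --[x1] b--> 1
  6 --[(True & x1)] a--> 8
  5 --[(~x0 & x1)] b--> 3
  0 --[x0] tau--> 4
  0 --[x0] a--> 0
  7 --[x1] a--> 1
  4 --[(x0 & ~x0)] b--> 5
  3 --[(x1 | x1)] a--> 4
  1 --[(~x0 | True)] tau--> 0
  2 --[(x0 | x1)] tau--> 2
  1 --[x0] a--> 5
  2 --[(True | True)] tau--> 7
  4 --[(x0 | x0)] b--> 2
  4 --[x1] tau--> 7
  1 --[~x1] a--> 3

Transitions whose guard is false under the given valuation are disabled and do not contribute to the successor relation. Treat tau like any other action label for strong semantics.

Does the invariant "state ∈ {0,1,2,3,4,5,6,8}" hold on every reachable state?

Answer: INVARIANT VIOLATED at state 7

Working:
Allowed set {0,1,2,3,4,5,6,8}
Reach set: {0,2,7}
  0: ok
  2: ok
  7: outside
counterexample path to 7: tau·tau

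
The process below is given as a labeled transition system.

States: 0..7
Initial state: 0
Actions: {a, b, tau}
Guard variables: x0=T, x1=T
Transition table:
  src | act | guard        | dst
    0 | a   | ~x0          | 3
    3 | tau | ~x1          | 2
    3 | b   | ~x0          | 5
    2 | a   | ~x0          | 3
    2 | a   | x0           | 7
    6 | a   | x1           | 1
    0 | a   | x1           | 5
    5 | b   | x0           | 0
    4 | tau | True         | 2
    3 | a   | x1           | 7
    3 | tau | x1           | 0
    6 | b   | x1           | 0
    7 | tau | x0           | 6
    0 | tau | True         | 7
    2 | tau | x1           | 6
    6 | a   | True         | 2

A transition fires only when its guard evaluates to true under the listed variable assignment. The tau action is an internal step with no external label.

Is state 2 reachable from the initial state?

12 transition(s) survive guard evaluation.
depth 0: {0}
depth 1: {5,7}  total {0,5,7}
depth 2: {6}  total {0,5,6,7}
depth 3: {1,2}  total {0,1,2,5,6,7}
Reachable = {0,1,2,5,6,7}
Path to 2: tau·tau·a

Answer: REACHABLE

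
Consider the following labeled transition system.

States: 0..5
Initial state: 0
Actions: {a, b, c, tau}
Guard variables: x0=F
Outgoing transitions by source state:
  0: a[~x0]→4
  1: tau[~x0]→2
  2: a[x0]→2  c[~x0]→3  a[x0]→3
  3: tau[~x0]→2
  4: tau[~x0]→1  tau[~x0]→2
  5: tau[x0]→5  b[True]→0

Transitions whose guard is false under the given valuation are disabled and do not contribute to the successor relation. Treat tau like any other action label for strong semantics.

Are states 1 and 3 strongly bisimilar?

Compute ~ classes (split until stable):
  π0 = {{0,1,2,3,4,5}}
  π1 = {{0},{1,3,4},{2},{5}}
  π2 = {{0},{1,3},{2},{4},{5}}
stable after 3 split(s): 5 block(s)
1∈{1,3}, 3∈{1,3}

Answer: BISIMILAR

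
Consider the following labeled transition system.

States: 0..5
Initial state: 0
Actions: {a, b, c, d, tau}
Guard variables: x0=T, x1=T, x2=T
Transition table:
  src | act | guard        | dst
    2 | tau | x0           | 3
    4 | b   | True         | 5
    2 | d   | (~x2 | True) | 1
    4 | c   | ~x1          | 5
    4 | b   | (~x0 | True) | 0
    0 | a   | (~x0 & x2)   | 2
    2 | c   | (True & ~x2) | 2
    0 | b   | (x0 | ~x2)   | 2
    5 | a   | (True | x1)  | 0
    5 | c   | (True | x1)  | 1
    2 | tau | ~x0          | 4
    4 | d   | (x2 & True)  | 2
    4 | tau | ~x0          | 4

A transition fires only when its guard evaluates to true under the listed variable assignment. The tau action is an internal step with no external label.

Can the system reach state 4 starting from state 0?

After dropping false guards: 8 live edges.
L0 = {0}
L1 = {2}  now seen {0,2}
L2 = {1,3}  now seen {0,1,2,3}
Reachable = {0,1,2,3}

Answer: UNREACHABLE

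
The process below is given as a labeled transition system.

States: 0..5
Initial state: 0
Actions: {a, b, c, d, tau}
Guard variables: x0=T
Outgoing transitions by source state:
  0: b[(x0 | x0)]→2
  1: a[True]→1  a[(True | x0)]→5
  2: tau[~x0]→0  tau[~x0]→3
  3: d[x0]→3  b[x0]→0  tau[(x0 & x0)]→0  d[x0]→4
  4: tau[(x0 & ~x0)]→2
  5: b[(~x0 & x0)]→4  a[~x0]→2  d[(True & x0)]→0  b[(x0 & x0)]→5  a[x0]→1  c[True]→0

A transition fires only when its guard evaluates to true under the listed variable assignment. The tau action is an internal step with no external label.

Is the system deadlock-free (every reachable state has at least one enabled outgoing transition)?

R = {0,2}
  0: b→2  [1 out]
  2: ∅  [deadlock]
Path to 2: b

Answer: DEADLOCK at state 2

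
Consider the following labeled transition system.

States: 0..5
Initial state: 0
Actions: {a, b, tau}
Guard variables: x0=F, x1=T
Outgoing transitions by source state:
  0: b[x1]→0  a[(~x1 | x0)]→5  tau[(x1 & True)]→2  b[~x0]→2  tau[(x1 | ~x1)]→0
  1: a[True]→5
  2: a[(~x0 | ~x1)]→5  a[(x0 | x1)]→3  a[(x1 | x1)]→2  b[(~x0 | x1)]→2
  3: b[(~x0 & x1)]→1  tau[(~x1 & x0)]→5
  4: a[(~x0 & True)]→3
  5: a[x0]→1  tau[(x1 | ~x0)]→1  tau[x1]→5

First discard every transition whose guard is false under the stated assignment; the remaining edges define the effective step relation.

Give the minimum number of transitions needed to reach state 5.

Layered search for 5:
  L0 = {0}
  L1 = {2}
  L2 = {3,5}
first hit 5 at d=2 via b·a

Answer: 2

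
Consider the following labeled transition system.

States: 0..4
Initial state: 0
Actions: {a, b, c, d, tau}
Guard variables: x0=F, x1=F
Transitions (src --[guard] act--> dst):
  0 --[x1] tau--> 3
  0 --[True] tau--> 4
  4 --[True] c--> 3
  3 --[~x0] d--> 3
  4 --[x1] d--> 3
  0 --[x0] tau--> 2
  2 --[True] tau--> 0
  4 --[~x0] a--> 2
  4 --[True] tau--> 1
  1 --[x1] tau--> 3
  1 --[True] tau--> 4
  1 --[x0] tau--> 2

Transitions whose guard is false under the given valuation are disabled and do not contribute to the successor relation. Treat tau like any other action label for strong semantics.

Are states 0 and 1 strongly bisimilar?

Answer: BISIMILAR

Analysis:
Refine partition for ~:
  P[0] = {{0,1,2,3,4}}
  P[1] = {{0,1,2},{3},{4}}
  P[2] = {{0,1},{2},{3},{4}}
4 equivalence class(es) (converged in 3)
[0]={0,1}  [1]={0,1}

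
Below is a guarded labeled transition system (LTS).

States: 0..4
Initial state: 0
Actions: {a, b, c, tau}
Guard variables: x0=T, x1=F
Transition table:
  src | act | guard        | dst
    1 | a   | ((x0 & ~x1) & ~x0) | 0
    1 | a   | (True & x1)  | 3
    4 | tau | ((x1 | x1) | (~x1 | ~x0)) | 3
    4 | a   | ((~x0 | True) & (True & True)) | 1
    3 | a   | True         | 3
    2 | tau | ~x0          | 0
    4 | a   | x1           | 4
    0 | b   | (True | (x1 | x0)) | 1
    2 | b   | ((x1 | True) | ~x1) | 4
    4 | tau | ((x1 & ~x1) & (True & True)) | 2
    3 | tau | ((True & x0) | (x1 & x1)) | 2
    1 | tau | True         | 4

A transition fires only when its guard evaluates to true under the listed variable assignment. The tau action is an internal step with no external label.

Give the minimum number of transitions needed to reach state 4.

Layered search for 4:
  Layer 0: {0}
  Layer 1: {1}
  Layer 2: {4}
depth(4)=2, e.g. b·tau

Answer: 2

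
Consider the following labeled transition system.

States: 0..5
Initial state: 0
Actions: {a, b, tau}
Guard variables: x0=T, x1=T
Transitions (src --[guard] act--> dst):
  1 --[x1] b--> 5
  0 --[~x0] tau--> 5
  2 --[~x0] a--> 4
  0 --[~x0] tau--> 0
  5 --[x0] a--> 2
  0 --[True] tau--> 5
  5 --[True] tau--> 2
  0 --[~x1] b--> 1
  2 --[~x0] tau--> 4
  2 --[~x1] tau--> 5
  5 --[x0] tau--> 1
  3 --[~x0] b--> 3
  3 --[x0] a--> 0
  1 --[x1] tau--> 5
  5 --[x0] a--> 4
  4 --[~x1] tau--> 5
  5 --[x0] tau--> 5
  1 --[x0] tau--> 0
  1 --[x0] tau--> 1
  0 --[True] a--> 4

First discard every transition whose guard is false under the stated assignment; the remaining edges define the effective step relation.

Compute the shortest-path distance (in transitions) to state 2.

Answer: 2

Analysis:
Breadth-first toward 2:
  depth 0: {0}
  depth 1: {4,5}
  depth 2: {1,2}
depth(2)=2, e.g. tau·a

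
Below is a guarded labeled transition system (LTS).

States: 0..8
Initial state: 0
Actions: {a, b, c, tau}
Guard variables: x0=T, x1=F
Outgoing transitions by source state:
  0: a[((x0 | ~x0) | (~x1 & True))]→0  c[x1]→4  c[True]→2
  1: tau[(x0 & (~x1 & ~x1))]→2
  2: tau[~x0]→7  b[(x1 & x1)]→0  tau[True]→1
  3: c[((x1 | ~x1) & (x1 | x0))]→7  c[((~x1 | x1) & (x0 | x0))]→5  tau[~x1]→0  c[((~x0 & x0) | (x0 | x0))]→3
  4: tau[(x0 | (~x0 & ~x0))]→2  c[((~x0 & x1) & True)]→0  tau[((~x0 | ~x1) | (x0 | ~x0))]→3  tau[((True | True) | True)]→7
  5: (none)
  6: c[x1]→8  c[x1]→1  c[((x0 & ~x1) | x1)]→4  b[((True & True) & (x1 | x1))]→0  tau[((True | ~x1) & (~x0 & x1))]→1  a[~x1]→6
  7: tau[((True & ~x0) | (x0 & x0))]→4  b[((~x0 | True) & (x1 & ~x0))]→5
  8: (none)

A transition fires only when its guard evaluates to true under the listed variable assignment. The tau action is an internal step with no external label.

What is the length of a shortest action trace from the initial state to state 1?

Layered search for 1:
  L0 = {0}
  L1 = {2}
  L2 = {1}
depth(1)=2, e.g. c·tau

Answer: 2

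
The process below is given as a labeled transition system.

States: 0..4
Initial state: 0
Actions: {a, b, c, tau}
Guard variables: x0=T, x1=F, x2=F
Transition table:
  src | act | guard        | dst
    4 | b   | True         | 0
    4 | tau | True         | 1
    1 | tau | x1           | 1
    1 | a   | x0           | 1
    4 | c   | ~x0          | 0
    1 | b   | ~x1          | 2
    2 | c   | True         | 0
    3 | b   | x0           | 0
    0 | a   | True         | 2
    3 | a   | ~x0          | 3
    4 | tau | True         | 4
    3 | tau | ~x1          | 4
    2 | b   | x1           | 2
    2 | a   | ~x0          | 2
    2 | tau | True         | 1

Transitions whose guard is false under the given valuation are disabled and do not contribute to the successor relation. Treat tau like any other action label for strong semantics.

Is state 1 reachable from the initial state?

Answer: REACHABLE

Analysis:
10 transition(s) survive guard evaluation.
Layer 0: {0}
Layer 1: {2}  now seen {0,2}
Layer 2: {1}  now seen {0,1,2}
Reach set: {0,1,2}
witness 1: a·tau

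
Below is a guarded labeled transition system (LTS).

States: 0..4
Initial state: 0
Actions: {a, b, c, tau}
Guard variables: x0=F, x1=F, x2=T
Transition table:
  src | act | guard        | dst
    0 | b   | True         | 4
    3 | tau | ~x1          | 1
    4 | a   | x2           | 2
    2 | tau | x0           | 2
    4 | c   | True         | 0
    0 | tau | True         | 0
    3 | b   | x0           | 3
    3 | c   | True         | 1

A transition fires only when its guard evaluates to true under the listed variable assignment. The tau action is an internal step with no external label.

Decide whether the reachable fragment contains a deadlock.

Answer: DEADLOCK at state 2

Working:
R = {0,2,4}
  0: b→4  tau→0  [2 exit(s)]
  2: ∅  [STUCK]
  4: a→2  c→0  [2 exit(s)]
witness 2: b·a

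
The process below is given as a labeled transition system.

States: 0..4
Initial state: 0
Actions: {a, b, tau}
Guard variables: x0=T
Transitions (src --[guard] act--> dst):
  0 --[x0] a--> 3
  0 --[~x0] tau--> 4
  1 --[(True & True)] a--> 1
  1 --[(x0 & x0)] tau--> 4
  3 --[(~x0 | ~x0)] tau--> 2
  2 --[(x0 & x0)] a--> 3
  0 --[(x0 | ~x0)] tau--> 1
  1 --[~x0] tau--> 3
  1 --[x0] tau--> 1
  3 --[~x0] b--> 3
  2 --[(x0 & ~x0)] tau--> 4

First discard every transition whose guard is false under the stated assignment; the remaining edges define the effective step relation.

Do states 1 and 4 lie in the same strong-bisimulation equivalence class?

Refine partition for ~:
  P[0] = {{0,1,2,3,4}}
  P[1] = {{0,1},{2},{3,4}}
  P[2] = {{0},{1},{2},{3,4}}
stable after 3 split(s): 4 block(s)
[1]={1}  [4]={3,4}

Answer: NOT BISIMILAR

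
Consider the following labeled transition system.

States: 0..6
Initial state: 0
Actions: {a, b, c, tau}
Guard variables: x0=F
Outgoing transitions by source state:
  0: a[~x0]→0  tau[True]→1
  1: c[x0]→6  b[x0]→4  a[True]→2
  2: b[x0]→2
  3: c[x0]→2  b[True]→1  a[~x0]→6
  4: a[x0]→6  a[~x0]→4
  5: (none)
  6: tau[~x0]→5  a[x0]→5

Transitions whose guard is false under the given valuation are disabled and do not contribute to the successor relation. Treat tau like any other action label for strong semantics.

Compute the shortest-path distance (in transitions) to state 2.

BFS to 2:
  Layer 0: {0}
  Layer 1: {1}
  Layer 2: {2}
first hit 2 at d=2 via tau·a

Answer: 2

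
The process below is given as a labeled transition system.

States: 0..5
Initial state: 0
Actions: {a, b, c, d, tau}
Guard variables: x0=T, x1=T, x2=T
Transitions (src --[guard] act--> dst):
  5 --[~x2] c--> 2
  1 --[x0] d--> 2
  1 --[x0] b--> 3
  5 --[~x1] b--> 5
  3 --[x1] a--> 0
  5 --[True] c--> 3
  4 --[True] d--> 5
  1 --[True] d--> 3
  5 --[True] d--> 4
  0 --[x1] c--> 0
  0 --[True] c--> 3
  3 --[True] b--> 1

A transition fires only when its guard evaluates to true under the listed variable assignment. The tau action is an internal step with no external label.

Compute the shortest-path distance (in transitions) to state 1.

Layered search for 1:
  depth 0: {0}
  depth 1: {3}
  depth 2: {1}
first hit 1 at d=2 via c·b

Answer: 2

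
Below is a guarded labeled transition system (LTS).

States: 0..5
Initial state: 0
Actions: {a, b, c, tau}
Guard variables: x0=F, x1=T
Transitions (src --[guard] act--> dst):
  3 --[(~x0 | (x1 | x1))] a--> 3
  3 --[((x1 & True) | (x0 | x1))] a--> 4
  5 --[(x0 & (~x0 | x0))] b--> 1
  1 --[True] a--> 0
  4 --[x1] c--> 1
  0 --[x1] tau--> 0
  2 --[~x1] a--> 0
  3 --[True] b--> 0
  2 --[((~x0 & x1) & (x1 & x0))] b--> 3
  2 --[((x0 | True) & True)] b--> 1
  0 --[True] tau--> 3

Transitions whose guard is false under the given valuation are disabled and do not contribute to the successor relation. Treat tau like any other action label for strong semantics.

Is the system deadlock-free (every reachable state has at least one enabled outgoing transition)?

Answer: DEADLOCK-FREE

Working:
Reachable = {0,1,3,4}
  0: tau→0  tau→3  [2 out]
  1: a→0  [1 out]
  3: a→3  a→4  b→0  [3 out]
  4: c→1  [1 out]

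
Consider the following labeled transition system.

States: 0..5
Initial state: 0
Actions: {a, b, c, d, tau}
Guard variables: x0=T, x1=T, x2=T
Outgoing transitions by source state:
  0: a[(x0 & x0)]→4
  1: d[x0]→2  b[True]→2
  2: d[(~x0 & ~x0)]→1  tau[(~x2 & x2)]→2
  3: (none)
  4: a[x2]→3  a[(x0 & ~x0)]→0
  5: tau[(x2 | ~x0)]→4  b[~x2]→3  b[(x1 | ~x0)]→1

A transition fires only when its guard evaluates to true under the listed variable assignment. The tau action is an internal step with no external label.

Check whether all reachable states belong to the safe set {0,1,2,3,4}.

Answer: INVARIANT HOLDS

Analysis:
Safe = {0,1,2,3,4}
R = {0,3,4}
  0: ✓
  3: ✓
  4: ✓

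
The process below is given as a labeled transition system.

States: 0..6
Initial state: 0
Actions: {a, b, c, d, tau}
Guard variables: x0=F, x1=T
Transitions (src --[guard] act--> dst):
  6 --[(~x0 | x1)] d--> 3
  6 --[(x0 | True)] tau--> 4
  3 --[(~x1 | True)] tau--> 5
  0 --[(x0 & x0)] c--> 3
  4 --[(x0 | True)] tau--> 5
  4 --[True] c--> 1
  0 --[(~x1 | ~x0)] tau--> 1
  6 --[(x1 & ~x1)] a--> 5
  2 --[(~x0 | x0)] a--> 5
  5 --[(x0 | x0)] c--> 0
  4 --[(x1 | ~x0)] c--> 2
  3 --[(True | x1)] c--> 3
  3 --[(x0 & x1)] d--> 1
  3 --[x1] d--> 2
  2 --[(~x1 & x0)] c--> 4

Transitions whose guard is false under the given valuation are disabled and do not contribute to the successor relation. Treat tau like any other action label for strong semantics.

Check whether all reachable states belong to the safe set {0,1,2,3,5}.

Inv-set: {0,1,2,3,5}
Reachable = {0,1}
  0: safe
  1: safe

Answer: INVARIANT HOLDS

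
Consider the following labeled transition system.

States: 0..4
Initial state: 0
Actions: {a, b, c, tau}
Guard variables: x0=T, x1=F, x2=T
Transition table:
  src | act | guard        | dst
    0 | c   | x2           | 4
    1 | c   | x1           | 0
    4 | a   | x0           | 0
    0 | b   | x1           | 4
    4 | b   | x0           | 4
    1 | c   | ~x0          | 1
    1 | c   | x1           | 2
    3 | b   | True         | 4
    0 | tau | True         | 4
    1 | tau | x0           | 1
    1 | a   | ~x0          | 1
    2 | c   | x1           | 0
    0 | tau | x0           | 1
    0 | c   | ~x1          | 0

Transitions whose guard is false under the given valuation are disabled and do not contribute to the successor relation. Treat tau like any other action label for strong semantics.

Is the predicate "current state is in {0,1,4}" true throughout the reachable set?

Answer: INVARIANT HOLDS

Analysis:
Safe = {0,1,4}
Reach set: {0,1,4}
  0: ✓
  1: ✓
  4: ✓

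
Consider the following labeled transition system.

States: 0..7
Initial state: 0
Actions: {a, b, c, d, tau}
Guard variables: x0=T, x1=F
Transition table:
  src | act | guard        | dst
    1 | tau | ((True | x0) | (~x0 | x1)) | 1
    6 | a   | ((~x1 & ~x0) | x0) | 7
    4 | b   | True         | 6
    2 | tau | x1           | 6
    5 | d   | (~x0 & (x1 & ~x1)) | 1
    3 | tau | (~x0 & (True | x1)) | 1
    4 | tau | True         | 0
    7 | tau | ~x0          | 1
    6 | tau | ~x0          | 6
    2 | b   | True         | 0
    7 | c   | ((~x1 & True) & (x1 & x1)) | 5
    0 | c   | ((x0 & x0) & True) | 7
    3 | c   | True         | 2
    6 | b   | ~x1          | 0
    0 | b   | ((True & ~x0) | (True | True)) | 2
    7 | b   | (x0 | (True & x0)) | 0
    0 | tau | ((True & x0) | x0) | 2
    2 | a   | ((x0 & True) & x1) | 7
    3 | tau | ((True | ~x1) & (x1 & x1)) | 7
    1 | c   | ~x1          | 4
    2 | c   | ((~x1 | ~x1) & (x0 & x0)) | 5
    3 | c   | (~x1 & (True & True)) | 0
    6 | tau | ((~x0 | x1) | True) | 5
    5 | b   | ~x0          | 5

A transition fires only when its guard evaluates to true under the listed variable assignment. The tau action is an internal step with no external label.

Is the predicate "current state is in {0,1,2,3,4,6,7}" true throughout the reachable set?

Answer: INVARIANT VIOLATED at state 5

Working:
Inv-set: {0,1,2,3,4,6,7}
R = {0,2,5,7}
  0: ✓
  2: ✓
  5: ✗ unsafe
  7: ✓
reach 5 via b·c — violates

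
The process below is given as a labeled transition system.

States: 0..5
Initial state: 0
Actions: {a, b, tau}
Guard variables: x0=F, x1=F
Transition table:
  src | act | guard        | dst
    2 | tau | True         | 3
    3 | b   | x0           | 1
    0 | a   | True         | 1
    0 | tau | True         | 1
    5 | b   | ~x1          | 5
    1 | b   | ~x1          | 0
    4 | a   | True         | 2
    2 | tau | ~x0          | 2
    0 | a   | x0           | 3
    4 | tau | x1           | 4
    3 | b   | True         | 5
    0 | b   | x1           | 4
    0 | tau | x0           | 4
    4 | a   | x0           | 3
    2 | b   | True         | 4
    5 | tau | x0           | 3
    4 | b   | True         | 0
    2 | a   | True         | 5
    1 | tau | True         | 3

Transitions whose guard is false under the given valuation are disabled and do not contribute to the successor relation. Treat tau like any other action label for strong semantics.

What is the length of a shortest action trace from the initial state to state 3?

Answer: 2

Working:
Layered search for 3:
  Layer 0: {0}
  Layer 1: {1}
  Layer 2: {3}
first hit 3 at d=2 via a·tau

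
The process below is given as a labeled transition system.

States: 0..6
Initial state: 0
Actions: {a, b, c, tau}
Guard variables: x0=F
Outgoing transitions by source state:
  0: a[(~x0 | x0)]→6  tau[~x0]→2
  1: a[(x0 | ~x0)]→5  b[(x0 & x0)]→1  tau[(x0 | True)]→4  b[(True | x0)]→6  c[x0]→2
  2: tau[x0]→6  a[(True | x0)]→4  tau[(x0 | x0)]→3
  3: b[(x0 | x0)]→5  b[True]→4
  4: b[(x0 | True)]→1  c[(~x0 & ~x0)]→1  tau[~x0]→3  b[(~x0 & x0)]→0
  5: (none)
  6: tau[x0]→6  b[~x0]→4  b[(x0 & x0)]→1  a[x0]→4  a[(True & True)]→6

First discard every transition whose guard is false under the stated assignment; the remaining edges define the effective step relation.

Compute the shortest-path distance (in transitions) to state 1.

Answer: 3

Trace:
Layered search for 1:
  depth 0: {0}
  depth 1: {2,6}
  depth 2: {4}
  depth 3: {1,3}
depth(1)=3, e.g. a·b·b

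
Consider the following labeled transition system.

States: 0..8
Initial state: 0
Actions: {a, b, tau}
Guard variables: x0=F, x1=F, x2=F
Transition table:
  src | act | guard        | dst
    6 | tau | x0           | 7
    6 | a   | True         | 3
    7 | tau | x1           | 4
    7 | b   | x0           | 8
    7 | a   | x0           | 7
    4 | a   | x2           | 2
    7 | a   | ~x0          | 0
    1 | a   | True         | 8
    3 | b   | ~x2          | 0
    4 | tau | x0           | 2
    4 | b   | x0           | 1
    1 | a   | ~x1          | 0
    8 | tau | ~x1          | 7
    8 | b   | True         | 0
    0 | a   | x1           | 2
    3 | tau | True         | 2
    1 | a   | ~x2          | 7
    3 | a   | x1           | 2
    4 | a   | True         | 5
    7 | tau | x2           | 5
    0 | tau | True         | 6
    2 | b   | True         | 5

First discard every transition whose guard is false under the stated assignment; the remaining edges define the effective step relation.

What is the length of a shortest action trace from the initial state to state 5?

Breadth-first toward 5:
  L0 = {0}
  L1 = {6}
  L2 = {3}
  L3 = {2}
  L4 = {5}
first hit 5 at d=4 via tau·a·tau·b

Answer: 4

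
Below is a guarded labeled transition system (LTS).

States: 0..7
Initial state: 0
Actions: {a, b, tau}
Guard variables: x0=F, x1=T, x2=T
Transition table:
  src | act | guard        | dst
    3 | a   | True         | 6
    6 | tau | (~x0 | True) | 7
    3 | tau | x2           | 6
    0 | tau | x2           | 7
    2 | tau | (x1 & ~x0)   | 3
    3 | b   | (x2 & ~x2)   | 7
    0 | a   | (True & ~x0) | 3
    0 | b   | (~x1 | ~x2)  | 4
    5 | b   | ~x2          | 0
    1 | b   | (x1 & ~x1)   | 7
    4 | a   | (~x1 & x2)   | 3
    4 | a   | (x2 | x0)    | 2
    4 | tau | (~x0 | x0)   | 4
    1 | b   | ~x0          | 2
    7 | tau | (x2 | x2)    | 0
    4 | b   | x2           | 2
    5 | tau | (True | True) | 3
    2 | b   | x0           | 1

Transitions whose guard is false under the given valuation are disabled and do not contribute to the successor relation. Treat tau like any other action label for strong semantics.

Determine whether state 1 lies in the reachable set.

12 transition(s) survive guard evaluation.
Layer 0: {0}
Layer 1: {3,7}  total {0,3,7}
Layer 2: {6}  total {0,3,6,7}
Reachable = {0,3,6,7}

Answer: UNREACHABLE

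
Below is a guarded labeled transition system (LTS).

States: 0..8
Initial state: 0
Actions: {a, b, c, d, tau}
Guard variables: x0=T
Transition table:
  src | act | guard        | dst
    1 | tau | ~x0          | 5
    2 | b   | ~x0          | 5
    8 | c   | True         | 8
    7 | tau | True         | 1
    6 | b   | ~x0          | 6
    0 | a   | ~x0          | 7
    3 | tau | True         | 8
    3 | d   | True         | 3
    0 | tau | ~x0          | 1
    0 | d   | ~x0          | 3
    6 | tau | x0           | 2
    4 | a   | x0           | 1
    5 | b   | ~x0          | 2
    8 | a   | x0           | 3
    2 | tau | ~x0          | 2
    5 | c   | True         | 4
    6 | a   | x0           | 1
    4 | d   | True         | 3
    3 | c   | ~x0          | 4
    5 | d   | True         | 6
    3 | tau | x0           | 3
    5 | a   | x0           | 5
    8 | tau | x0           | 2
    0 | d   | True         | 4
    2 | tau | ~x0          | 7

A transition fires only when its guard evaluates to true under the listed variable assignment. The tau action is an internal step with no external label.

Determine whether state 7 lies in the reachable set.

Answer: UNREACHABLE

Working:
15 transition(s) survive guard evaluation.
L0 = {0}
L1 = {4}  total {0,4}
L2 = {1,3}  total {0,1,3,4}
L3 = {8}  total {0,1,3,4,8}
L4 = {2}  total {0,1,2,3,4,8}
R = {0,1,2,3,4,8}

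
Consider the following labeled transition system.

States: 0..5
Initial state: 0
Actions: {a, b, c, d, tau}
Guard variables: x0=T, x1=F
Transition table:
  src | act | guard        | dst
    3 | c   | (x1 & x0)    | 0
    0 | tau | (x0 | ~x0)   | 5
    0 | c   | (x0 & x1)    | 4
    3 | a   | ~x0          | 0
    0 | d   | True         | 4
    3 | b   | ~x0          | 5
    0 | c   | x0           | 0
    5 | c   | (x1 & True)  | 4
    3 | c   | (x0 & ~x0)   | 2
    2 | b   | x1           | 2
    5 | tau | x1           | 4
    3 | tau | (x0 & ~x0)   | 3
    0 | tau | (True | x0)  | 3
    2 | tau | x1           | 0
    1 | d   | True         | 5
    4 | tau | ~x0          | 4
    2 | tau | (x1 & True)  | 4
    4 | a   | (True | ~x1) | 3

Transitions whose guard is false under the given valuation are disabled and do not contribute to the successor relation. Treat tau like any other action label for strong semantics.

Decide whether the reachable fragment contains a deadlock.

Answer: DEADLOCK at state 3

Analysis:
R = {0,3,4,5}
  0: c→0  d→4  tau→3  tau→5  [4 out]
  3: ∅  [deadlock]
  4: a→3  [1 out]
  5: ∅  [deadlock]
Path to 3: tau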